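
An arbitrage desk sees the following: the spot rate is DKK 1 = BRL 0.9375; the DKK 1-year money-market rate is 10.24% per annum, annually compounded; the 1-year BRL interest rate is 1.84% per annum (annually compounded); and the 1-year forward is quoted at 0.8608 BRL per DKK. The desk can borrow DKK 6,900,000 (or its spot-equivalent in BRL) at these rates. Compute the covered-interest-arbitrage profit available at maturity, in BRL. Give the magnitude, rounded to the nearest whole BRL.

BRL 40,048

T = 1 year.
Invest the DKK and cover forward: 6,900,000 × 1.102400 × 0.8608 = BRL 6,547,726.85.
Convert at spot and invest in BRL: 6,900,000 × 0.9375 × 1.018400 = BRL 6,587,775.00.
The quoted forward undervalues DKK, so borrow DKK, convert to BRL at spot, deposit the BRL at 1.84%, and buy DKK forward at 0.8608 to cover the loan.
Profit = 6,587,775.00 − 6,547,726.85 = BRL 40,048.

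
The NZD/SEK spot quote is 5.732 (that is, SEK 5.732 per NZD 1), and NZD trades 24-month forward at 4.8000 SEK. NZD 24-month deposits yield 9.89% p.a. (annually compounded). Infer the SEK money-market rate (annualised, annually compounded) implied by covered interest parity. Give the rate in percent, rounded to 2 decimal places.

0.56%

T = 2 years.
By CIP, F/S equals the SEK-to-NZD growth ratio: 4.8/5.732 = 0.8374040.
The NZD side grows by (1 + 0.0989)^2 = 1.2075812.
That pins the SEK growth at 1.0112333.
r = 1.0112333^(1/2) − 1 = 0.005601 → 0.56%.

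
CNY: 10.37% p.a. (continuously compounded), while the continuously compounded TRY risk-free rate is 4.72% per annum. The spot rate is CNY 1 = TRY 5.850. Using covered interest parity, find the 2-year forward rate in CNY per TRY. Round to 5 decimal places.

T = 2 years.
TRY growth factor: e^(0.0472×2) = 1.0989993.
CNY growth factor: e^(0.1037×2) = 1.2304747.
CIP: F = S · (grow TRY)/(grow CNY) = 5.85 × 1.0989993/1.2304747 = 5.224931 TRY per CNY.
Quoted the other way: 1/5.224931 = 0.19139 CNY per TRY.

0.19139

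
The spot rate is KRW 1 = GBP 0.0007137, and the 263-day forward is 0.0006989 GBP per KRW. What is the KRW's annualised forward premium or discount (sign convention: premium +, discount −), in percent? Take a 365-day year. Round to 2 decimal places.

-2.88%

T = 263/365 years.
KRW trades forward at -2.07370% vs spot over the period.
×(1/T) gives -2.88% p.a.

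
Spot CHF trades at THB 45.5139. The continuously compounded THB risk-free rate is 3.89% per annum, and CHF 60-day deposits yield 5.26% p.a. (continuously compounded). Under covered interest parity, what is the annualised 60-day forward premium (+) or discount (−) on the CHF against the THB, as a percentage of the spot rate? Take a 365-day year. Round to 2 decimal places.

-1.37%

T = 60/365 years.
CIP forward (THB per CHF) = 45.5139 × 1.006415/1.0086841 = 45.4115135.
Annualised premium = (F − S)/S × (1/T) = (45.4115135 − 45.5139)/45.5139 ÷ (60/365) = -1.37%.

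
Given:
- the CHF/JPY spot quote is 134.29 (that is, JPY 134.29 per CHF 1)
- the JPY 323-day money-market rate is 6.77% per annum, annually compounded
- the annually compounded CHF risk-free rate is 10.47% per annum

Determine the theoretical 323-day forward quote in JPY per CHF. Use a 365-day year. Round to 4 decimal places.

T = 323/365 years.
Growth of 1 JPY over T: (1 + 0.0677)^(323/365) = 1.05968218.
Growth of 1 CHF over T: (1 + 0.1047)^(323/365) = 1.092114797.
CIP: F = S · (grow JPY)/(grow CHF) = 134.29 × 1.05968218/1.092114797 = 130.301980 JPY per CHF.

130.3020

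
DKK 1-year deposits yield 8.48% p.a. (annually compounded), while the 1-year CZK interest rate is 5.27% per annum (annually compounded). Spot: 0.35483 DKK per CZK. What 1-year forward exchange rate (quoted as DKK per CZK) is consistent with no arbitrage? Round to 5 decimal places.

0.36565

T = 1 year.
Growth of 1 DKK over T: (1 + 0.0848)^1 = 1.084800.
CZK accumulates by (1 + 0.0527)^1 = 1.052700.
Forward (DKK per CZK) = 0.35483 × 1.084800 / 1.052700 = 0.3656498.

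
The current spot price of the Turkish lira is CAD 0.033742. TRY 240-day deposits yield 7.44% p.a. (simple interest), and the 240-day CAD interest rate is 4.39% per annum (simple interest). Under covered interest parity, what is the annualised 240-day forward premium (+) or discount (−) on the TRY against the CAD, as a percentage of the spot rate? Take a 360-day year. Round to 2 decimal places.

-2.91%

T = 240/360 years.
CIP forward (CAD per TRY) = 0.033742 × 1.0292667/1.049600 = 0.033088336.
Annualised premium = (F − S)/S × (1/T) = (0.033088336 − 0.033742)/0.033742 ÷ (240/360) = -2.91%.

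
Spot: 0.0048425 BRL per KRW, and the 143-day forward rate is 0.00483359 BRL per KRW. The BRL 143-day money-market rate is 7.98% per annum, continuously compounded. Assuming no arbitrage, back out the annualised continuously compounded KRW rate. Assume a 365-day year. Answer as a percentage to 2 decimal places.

8.45%

T = 143/365 years.
F/S = 0.00483359/0.0048425 = 0.9981600 = (growth of BRL) / (growth of KRW).
The BRL side grows by e^(0.0798×143/365) = 1.031758.
That pins the KRW growth at 1.0336599.
Take logs: ln 1.0336599 / (143/365) = 0.084501, so 8.45%.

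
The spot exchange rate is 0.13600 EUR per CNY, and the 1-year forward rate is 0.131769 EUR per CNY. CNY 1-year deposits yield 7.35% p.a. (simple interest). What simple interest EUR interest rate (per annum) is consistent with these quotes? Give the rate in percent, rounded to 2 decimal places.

4.01%

T = 1 year.
By CIP, F/S equals the EUR-to-CNY growth ratio: 0.131769/0.136 = 0.9688897.
CNY growth factor: 1 + 0.0735×1 = 1.073500.
Hence g_EUR = 1.0401031.
r = (1.0401031 − 1)/1 = 0.040103 → 4.01%.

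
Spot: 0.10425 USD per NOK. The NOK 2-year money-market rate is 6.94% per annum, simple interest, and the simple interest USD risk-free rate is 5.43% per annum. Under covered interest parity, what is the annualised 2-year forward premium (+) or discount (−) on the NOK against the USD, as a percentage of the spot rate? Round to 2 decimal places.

T = 2 years.
No-arbitrage forward: 0.10425 × 1.108600 / 1.138800 = 0.10148538 USD/NOK.
Annualised premium = (F − S)/S × (1/T) = (0.10148538 − 0.10425)/0.10425 ÷ 2 = -1.33%.

-1.33%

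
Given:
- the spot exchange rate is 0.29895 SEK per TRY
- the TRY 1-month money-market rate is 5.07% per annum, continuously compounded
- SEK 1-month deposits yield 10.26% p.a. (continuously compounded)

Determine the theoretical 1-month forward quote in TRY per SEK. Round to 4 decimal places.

3.3306

T = 1/12 years.
SEK growth factor: e^(0.1026×1/12) = 1.0085867.
TRY growth factor: e^(0.0507×1/12) = 1.0042339.
CIP: F = S · (grow SEK)/(grow TRY) = 0.29895 × 1.0085867/1.0042339 = 0.3002458 SEK per TRY.
Quoted the other way: 1/0.3002458 = 3.3306 TRY per SEK.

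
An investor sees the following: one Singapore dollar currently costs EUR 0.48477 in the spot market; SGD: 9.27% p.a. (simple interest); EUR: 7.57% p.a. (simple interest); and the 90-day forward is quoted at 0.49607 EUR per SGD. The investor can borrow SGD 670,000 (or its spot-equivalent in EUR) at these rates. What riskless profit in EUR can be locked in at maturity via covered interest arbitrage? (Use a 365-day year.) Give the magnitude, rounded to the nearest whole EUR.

T = 90/365 years.
Keep in SGD, deliver into the forward: 670,000·1.02285753·0.49607 = EUR 339,963.99.
Swap to EUR now, deposit: 670,000·0.48477·1.01866575 = EUR 330,858.46.
The quoted forward overvalues SGD, so borrow EUR, buy SGD at spot, deposit the SGD at 9.27%, and sell the proceeds forward at 0.49607.
Profit = 339,963.99 − 330,858.46 = EUR 9,106.

EUR 9,106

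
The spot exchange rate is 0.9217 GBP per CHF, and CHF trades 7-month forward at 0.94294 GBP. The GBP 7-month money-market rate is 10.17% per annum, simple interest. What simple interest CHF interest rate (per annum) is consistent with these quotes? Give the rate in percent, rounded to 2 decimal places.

T = 7/12 years.
F/S = 0.94294/0.9217 = 1.0230444 = (growth of GBP) / (growth of CHF).
GBP growth factor: 1 + 0.1017×7/12 = 1.059325.
Hence g_CHF = 1.0354634.
r = (1.0354634 − 1)/(7/12) = 0.060794 → 6.08%.

6.08%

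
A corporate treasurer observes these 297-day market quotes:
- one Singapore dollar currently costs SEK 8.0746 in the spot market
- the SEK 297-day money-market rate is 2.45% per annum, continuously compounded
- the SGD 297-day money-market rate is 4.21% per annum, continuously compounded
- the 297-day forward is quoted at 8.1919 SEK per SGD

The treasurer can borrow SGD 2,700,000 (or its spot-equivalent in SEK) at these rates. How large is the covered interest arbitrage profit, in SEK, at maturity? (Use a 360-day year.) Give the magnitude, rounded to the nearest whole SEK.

SEK 653,280

T = 297/360 years.
Route A — deposit SGD, sell forward: 2,700,000 × 1.0353427176 × 8.1919 = SEK 22,899,844.82.
Route B — convert at spot, deposit SEK: 2,700,000 × 8.0746 × 1.0204181558 = SEK 22,246,564.79.
The quoted forward overvalues SGD, so borrow SEK, buy SGD at spot, deposit the SGD at 4.21%, and sell the proceeds forward at 8.1919.
Profit = 22,899,844.82 − 22,246,564.79 = SEK 653,280.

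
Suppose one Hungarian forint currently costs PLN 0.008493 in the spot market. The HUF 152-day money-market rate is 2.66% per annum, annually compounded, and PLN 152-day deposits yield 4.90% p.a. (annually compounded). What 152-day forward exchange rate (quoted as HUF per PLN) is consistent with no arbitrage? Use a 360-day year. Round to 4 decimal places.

116.6758

T = 152/360 years.
Growth of 1 PLN over T: (1 + 0.0490)^(152/360) = 1.020403343.
HUF accumulates by (1 + 0.0266)^(152/360) = 1.011145993.
CIP: F = S · (grow PLN)/(grow HUF) = 0.008493 × 1.020403343/1.011145993 = 0.00857075601 PLN per HUF.
Invert for HUF per PLN: 1 / 0.00857075601 = 116.6758.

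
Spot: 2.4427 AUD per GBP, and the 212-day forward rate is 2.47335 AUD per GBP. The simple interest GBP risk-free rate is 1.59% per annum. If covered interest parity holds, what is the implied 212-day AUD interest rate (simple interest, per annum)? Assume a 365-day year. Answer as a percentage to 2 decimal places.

3.77%

T = 212/365 years.
CIP gives F = S · g_AUD/g_GBP, so g_AUD/g_GBP = 2.47335/2.4427 = 1.0125476.
The GBP side grows by 1 + 0.0159×212/365 = 1.0092351.
So the AUD growth factor = 1.0218986.
r = (1.0218986 − 1)/(212/365) = 0.037703 → 3.77%.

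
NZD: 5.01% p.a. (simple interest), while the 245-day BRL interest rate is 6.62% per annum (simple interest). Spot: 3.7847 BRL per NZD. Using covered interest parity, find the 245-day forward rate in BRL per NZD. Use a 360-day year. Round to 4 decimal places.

3.8248

T = 245/360 years.
BRL accumulates by 1 + 0.0662×245/360 = 1.0450528.
NZD growth factor: 1 + 0.0501×245/360 = 1.0340958.
CIP: F = S · (grow BRL)/(grow NZD) = 3.7847 × 1.0450528/1.0340958 = 3.824802 BRL per NZD.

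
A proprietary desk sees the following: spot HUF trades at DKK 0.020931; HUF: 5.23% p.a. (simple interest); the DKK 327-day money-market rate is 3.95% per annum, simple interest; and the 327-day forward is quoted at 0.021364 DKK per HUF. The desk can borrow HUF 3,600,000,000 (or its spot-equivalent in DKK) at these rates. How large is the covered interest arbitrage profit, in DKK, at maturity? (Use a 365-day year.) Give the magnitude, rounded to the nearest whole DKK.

DKK 2,495,924

T = 327/365 years.
Invest the HUF and cover forward: 3,600,000,000 × 1.0468550685 × 0.021364 = DKK 80,514,042.06.
Convert at spot and invest in DKK: 3,600,000,000 × 0.020931 × 1.0353876712 = DKK 78,018,117.65.
The quoted forward overvalues HUF, so borrow DKK, buy HUF at spot, deposit the HUF at 5.23%, and sell the proceeds forward at 0.021364.
Profit = 80,514,042.06 − 78,018,117.65 = DKK 2,495,924.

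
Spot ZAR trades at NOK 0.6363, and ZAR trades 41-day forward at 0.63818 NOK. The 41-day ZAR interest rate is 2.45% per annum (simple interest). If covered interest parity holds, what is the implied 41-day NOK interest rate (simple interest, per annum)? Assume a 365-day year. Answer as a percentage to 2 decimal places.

T = 41/365 years.
CIP gives F = S · g_NOK/g_ZAR, so g_NOK/g_ZAR = 0.63818/0.6363 = 1.0029546.
ZAR growth factor: 1 + 0.0245×41/365 = 1.0027521.
Hence g_NOK = 1.0057148.
(1.0057148 − 1)/T = 0.050876, i.e. 5.09%.

5.09%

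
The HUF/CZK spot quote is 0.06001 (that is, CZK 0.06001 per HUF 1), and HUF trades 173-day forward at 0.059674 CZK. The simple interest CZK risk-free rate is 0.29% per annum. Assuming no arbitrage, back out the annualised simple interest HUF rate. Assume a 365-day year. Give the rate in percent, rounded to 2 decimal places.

T = 173/365 years.
CIP gives F = S · g_CZK/g_HUF, so g_CZK/g_HUF = 0.059674/0.06001 = 0.9944009.
CZK growth factor: 1 + 0.0029×173/365 = 1.0013745.
So the HUF growth factor = 1.0070129.
(1.0070129 − 1)/T = 0.014796, i.e. 1.48%.

1.48%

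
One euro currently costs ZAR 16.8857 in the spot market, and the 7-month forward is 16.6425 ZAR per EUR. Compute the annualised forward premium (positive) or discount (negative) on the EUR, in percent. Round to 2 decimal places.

-2.47%

T = 7/12 years.
Period premium: (16.6425 − 16.8857)/16.8857 = -0.0144027.
×(1/T) gives -2.47% p.a.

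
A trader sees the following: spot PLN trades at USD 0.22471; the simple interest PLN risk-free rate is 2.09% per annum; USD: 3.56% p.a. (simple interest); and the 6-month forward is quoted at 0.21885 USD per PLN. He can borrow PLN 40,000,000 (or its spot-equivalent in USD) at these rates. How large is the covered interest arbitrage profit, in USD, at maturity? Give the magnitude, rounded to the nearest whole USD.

USD 302,914

T = 6/12 years.
Route A — deposit PLN, sell forward: 40,000,000 × 1.010450 × 0.21885 = USD 8,845,479.30.
Route B — convert at spot, deposit USD: 40,000,000 × 0.22471 × 1.017800 = USD 9,148,393.52.
The quoted forward undervalues PLN, so borrow PLN, convert to USD at spot, deposit the USD at 3.56%, and buy PLN forward at 0.21885 to cover the loan.
Profit = 9,148,393.52 − 8,845,479.30 = USD 302,914.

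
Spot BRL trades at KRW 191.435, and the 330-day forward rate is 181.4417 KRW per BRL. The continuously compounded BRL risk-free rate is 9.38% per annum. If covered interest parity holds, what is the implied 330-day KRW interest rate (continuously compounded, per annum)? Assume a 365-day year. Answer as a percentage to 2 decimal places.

3.45%

T = 330/365 years.
CIP gives F = S · g_KRW/g_BRL, so g_KRW/g_BRL = 181.4417/191.435 = 0.9477979.
The BRL side grows by e^(0.0938×330/365) = 1.0885053.
Hence g_KRW = 1.031683.
r = ln(1.031683)/(330/365) = 0.034500 → 3.45%.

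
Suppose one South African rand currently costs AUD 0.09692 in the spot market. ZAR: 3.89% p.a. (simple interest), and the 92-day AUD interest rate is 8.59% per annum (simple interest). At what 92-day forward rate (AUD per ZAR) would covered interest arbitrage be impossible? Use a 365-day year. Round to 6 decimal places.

0.098057

T = 92/365 years.
AUD accumulates by 1 + 0.0859×92/365 = 1.0216515.
ZAR growth factor: 1 + 0.0389×92/365 = 1.0098049.
Forward (AUD per ZAR) = 0.09692 × 1.0216515 / 1.0098049 = 0.09805702.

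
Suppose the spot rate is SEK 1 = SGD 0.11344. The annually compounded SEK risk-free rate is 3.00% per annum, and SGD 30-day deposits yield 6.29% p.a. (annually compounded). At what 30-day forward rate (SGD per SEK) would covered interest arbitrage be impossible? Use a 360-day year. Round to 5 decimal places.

T = 30/360 years.
Growth of 1 SGD over T: (1 + 0.0629)^(30/360) = 1.0050964.
SEK accumulates by (1 + 0.0300)^(30/360) = 1.0024663.
Forward (SGD per SEK) = 0.11344 × 1.0050964 / 1.0024663 = 0.1137376.

0.11374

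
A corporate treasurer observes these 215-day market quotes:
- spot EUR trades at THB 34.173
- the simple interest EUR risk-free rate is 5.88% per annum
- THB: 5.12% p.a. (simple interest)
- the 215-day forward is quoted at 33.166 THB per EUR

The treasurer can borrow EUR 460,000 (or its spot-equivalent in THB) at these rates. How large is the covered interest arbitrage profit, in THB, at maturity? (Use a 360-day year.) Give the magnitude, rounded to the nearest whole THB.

T = 215/360 years.
Keep in EUR, deliver into the forward: 460,000·1.0351166667·33.166 = THB 15,792,112.51.
Swap to THB now, deposit: 460,000·34.173·1.0305777778 = THB 16,200,249.82.
The quoted forward undervalues EUR, so borrow EUR, convert to THB at spot, deposit the THB at 5.12%, and buy EUR forward at 33.166 to cover the loan.
The gap between the two covered legs is THB 408,137.

THB 408,137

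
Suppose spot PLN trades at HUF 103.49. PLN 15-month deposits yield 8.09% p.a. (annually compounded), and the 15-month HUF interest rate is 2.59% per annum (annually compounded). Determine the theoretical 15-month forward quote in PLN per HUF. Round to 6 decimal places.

0.010315

T = 15/12 years.
HUF accumulates by (1 + 0.0259)^(15/12) = 1.0324791.
Growth of 1 PLN over T: (1 + 0.0809)^(15/12) = 1.1021276.
CIP: F = S · (grow HUF)/(grow PLN) = 103.49 × 1.0324791/1.1021276 = 96.94999 HUF per PLN.
Quoted the other way: 1/96.94999 = 0.010315 PLN per HUF.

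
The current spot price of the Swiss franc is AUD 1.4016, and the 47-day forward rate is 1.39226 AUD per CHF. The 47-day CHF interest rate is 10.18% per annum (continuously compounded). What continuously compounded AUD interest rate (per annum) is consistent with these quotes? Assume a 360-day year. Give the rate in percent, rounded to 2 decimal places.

T = 47/360 years.
F/S = 1.39226/1.4016 = 0.9933362 = (growth of AUD) / (growth of CHF).
The CHF side grows by e^(0.1018×47/360) = 1.0133793.
So the AUD growth factor = 1.0066263.
Take logs: ln 1.0066263 / (47/360) = 0.050587, so 5.06%.

5.06%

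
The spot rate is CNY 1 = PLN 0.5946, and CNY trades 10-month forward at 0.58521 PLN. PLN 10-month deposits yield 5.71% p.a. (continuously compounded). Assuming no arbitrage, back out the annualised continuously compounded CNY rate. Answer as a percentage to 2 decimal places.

T = 10/12 years.
F/S = 0.58521/0.5946 = 0.9842079 = (growth of PLN) / (growth of CNY).
PLN growth factor: e^(0.0571×10/12) = 1.0487336.
That pins the CNY growth at 1.065561.
Take logs: ln 1.065561 / (10/12) = 0.076202, so 7.62%.

7.62%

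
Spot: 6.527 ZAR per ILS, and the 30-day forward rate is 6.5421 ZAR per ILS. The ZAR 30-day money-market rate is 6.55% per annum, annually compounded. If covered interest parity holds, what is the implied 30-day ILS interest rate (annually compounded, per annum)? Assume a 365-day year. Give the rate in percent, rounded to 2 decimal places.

T = 30/365 years.
CIP gives F = S · g_ZAR/g_ILS, so g_ZAR/g_ILS = 6.5421/6.527 = 1.0023135.
The ZAR side grows by (1 + 0.0655)^(30/365) = 1.0052282.
That pins the ILS growth at 1.002908.
Annualise: 1.002908^(365/30) − 1 = 0.035961 = 3.60%.

3.60%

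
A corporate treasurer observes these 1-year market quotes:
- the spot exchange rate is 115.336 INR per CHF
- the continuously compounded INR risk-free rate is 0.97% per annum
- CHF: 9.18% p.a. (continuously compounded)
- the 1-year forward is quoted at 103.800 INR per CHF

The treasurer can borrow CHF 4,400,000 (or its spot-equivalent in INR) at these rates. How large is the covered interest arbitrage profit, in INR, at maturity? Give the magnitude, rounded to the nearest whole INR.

T = 1 year.
Invest the CHF and cover forward: 4,400,000 × 1.09614557104 × 103.800 = INR 500,631,605.21.
Convert at spot and invest in INR: 4,400,000 × 115.336 × 1.00974719748 = INR 512,424,892.18.
The quoted forward undervalues CHF, so borrow CHF, convert to INR at spot, deposit the INR at 0.97%, and buy CHF forward at 103.800 to cover the loan.
The gap between the two covered legs is INR 11,793,287.

INR 11,793,287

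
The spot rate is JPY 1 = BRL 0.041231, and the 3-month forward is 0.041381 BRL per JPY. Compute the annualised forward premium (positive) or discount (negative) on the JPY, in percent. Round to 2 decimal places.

T = 3/12 years.
(F − S)/S = (0.041381 − 0.041231)/0.041231 = 0.0036380.
Annualise by dividing by T: 0.0036380 / (3/12) = 0.014552 → 1.46%.

+1.46%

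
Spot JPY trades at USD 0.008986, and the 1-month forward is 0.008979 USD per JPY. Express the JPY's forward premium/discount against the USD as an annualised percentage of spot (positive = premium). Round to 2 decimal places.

-0.93%

T = 1/12 years.
Period premium: (0.008979 − 0.008986)/0.008986 = -0.0007790.
Per annum: -0.0007790 / (1/12) = -0.009348 = -0.93%.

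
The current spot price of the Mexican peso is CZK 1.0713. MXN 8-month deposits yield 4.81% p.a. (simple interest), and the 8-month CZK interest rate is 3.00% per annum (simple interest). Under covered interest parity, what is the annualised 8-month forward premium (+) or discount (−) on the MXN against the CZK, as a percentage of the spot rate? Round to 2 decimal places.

T = 8/12 years.
No-arbitrage forward: 1.0713 × 1.020000 / 1.0320667 = 1.0587746 CZK/MXN.
(F − S)/S ÷ T = (1.0587746 − 1.0713)/1.0713/(8/12) = -0.017538 → -1.75%.

-1.75%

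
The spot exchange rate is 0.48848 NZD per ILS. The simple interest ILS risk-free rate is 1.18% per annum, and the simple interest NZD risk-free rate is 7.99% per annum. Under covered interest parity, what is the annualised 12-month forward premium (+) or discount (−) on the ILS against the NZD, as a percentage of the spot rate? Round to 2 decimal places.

+6.73%

T = 1 year.
No-arbitrage forward: 0.48848 × 1.079900 / 1.011800 = 0.52135753 NZD/ILS.
(F − S)/S ÷ T = (0.52135753 − 0.48848)/0.48848/1 = 0.067306 → 6.73%.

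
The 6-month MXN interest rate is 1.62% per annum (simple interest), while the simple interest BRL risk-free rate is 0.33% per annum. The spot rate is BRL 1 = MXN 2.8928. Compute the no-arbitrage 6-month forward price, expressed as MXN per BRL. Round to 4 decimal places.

2.9114

T = 6/12 years.
MXN growth factor: 1 + 0.0162×6/12 = 1.008100.
BRL growth factor: 1 + 0.0033×6/12 = 1.001650.
CIP: F = S · (grow MXN)/(grow BRL) = 2.8928 × 1.008100/1.001650 = 2.911428 MXN per BRL.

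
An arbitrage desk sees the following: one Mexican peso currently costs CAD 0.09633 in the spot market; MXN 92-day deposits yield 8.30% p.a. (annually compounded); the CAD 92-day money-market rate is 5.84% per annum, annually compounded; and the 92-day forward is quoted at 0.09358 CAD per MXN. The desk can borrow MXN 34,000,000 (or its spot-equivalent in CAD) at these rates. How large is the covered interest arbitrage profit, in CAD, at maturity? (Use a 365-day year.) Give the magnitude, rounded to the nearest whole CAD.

CAD 76,101

T = 92/365 years.
Keep in MXN, deliver into the forward: 34,000,000·1.020300897·0.09358 = CAD 3,246,311.77.
Swap to CAD now, deposit: 34,000,000·0.09633·1.014409034 = CAD 3,322,412.76.
The quoted forward undervalues MXN, so borrow MXN, convert to CAD at spot, deposit the CAD at 5.84%, and buy MXN forward at 0.09358 to cover the loan.
Profit = 3,322,412.76 − 3,246,311.77 = CAD 76,101.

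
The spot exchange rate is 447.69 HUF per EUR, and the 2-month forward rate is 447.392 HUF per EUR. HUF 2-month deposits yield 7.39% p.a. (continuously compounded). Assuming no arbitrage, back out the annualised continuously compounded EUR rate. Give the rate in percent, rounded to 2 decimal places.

7.79%

T = 2/12 years.
CIP gives F = S · g_HUF/g_EUR, so g_HUF/g_EUR = 447.392/447.69 = 0.9993344.
The HUF side grows by e^(0.0739×2/12) = 1.0123928.
Hence g_EUR = 1.0130671.
Take logs: ln 1.0130671 / (2/12) = 0.077895, so 7.79%.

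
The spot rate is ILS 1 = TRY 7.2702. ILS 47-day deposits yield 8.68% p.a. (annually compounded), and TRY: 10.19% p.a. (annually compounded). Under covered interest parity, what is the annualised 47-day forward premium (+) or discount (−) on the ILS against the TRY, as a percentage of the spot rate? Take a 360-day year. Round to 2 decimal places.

T = 47/360 years.
No-arbitrage forward: 7.2702 × 1.0127492 / 1.0109264 = 7.2833089 TRY/ILS.
(F − S)/S ÷ T = (7.2833089 − 7.2702)/7.2702/(47/360) = 0.013811 → 1.38%.

+1.38%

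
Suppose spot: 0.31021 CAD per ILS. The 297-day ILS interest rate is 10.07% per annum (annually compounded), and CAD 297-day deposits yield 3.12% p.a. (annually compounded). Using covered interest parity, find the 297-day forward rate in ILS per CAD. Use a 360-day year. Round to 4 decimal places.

3.4018

T = 297/360 years.
Growth of 1 CAD over T: (1 + 0.0312)^(297/360) = 1.0256706.
ILS growth factor: (1 + 0.1007)^(297/360) = 1.0823729.
CIP: F = S · (grow CAD)/(grow ILS) = 0.31021 × 1.0256706/1.0823729 = 0.2939590 CAD per ILS.
Quoted the other way: 1/0.2939590 = 3.4018 ILS per CAD.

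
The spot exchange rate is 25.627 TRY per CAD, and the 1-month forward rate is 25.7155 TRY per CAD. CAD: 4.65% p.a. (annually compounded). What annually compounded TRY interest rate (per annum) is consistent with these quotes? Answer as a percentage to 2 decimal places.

9.07%

T = 1/12 years.
F/S = 25.7155/25.627 = 1.0034534 = (growth of TRY) / (growth of CAD).
CAD growth factor: (1 + 0.0465)^(1/12) = 1.0037948.
Hence g_TRY = 1.0072613.
r = 1.0072613^(12/1) − 1 = 0.090701 → 9.07%.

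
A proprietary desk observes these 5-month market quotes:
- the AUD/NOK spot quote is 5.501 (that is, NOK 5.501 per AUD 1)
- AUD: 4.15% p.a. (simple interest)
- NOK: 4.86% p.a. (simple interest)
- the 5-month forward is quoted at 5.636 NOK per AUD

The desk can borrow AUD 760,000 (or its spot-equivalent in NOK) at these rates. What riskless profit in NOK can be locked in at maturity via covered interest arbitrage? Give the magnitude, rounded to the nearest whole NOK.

T = 5/12 years.
Route A — deposit AUD, sell forward: 760,000 × 1.017291667 × 5.636 = NOK 4,357,426.43.
Route B — convert at spot, deposit NOK: 760,000 × 5.501 × 1.020250 = NOK 4,265,420.39.
The quoted forward overvalues AUD, so borrow NOK, buy AUD at spot, deposit the AUD at 4.15%, and sell the proceeds forward at 5.636.
The gap between the two covered legs is NOK 92,006.

NOK 92,006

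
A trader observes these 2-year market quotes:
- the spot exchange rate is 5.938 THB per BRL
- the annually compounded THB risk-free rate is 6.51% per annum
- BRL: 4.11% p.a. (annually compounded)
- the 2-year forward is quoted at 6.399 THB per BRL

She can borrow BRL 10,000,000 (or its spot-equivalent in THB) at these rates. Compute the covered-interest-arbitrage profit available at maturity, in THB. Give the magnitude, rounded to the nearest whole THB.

THB 1,995,142

T = 2 years.
Invest the BRL and cover forward: 10,000,000 × 1.08388921 × 6.399 = THB 69,358,070.55.
Convert at spot and invest in THB: 10,000,000 × 5.938 × 1.13443801 = THB 67,362,929.03.
The quoted forward overvalues BRL, so borrow THB, buy BRL at spot, deposit the BRL at 4.11%, and sell the proceeds forward at 6.399.
Profit = 69,358,070.55 − 67,362,929.03 = THB 1,995,142.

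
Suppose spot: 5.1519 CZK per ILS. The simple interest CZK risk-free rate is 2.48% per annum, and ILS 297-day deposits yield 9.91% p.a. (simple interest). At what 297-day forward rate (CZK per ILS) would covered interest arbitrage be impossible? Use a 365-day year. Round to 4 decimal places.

4.8637

T = 297/365 years.
CZK growth factor: 1 + 0.0248×297/365 = 1.0201797.
ILS growth factor: 1 + 0.0991×297/365 = 1.0806375.
So F = 5.1519 × 1.0201797 / 1.0806375 = 4.863670 (CZK/ILS).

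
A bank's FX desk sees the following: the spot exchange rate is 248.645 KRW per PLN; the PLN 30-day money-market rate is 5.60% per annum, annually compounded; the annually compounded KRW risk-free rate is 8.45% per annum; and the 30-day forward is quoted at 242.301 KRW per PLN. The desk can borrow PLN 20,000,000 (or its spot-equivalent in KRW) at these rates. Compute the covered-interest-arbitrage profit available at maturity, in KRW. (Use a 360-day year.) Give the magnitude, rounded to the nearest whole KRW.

T = 30/360 years.
Invest the PLN and cover forward: 20,000,000 × 1.004551006625 × 242.301 = KRW 4,868,074,269.12.
Convert at spot and invest in KRW: 20,000,000 × 248.645 × 1.006782820777 = KRW 5,006,630,289.44.
The quoted forward undervalues PLN, so borrow PLN, convert to KRW at spot, deposit the KRW at 8.45%, and buy PLN forward at 242.301 to cover the loan.
The gap between the two covered legs is KRW 138,556,020.

KRW 138,556,020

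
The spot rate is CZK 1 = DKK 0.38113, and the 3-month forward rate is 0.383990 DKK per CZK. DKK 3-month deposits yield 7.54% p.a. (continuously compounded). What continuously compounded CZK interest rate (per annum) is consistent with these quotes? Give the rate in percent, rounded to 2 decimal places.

T = 3/12 years.
CIP gives F = S · g_DKK/g_CZK, so g_DKK/g_CZK = 0.38399/0.38113 = 1.0075040.
The DKK side grows by e^(0.0754×3/12) = 1.0190288.
So the CZK growth factor = 1.011439.
Take logs: ln 1.011439 / (3/12) = 0.045496, so 4.55%.

4.55%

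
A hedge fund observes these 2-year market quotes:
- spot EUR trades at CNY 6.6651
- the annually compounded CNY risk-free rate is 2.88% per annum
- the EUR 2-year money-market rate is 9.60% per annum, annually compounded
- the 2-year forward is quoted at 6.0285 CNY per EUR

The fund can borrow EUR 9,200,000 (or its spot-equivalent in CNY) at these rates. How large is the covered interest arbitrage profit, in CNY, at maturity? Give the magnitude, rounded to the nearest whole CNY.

T = 2 years.
Invest the EUR and cover forward: 9,200,000 × 1.201216 × 6.0285 = CNY 66,622,082.04.
Convert at spot and invest in CNY: 9,200,000 × 6.6651 × 1.05842944 = CNY 64,901,750.16.
The quoted forward overvalues EUR, so borrow CNY, buy EUR at spot, deposit the EUR at 9.60%, and sell the proceeds forward at 6.0285.
Arbitrage profit = |66,622,082.04 − 64,901,750.16| = CNY 1,720,332.

CNY 1,720,332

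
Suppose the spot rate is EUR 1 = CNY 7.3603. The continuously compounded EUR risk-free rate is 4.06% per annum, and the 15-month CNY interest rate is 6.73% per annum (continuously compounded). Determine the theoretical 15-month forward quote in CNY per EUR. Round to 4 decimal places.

7.6101

T = 15/12 years.
CNY accumulates by e^(0.0673×15/12) = 1.0877649.
EUR growth factor: e^(0.0406×15/12) = 1.0520598.
Forward (CNY per EUR) = 7.3603 × 1.0877649 / 1.0520598 = 7.610096.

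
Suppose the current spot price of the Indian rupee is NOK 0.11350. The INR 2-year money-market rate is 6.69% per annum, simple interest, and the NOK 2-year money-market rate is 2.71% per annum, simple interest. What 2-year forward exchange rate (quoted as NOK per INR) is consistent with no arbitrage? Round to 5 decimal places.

T = 2 years.
NOK accumulates by 1 + 0.0271×2 = 1.054200.
INR accumulates by 1 + 0.0669×2 = 1.133800.
CIP: F = S · (grow NOK)/(grow INR) = 0.1135 × 1.054200/1.133800 = 0.1055316 NOK per INR.

0.10553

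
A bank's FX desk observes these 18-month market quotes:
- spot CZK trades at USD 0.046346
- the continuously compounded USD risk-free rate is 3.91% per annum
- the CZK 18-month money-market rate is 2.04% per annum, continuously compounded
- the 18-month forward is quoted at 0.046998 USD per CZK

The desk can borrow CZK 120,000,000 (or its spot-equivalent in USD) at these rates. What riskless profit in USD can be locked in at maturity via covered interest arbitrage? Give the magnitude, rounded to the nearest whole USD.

T = 18/12 years.
Invest the CZK and cover forward: 120,000,000 × 1.031072992 × 0.046998 = USD 5,815,004.22.
Convert at spot and invest in USD: 120,000,000 × 0.046346 × 1.060404034 = USD 5,897,458.24.
The quoted forward undervalues CZK, so borrow CZK, convert to USD at spot, deposit the USD at 3.91%, and buy CZK forward at 0.046998 to cover the loan.
Profit = 5,897,458.24 − 5,815,004.22 = USD 82,454.

USD 82,454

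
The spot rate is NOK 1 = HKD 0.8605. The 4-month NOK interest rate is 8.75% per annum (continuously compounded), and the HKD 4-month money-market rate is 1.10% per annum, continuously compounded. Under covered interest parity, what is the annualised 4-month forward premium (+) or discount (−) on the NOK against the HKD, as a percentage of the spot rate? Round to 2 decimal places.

T = 4/12 years.
No-arbitrage forward: 0.8605 × 1.0036734 / 1.0295962 = 0.8388346 HKD/NOK.
Annualised premium = (F − S)/S × (1/T) = (0.8388346 − 0.8605)/0.8605 ÷ (4/12) = -7.55%.

-7.55%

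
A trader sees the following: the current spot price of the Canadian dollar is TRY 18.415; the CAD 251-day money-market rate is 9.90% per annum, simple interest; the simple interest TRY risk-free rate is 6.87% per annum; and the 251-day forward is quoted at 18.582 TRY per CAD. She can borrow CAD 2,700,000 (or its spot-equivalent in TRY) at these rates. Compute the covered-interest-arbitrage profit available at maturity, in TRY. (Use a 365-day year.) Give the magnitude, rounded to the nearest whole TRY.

TRY 1,517,595

T = 251/365 years.
Keep in CAD, deliver into the forward: 2,700,000·1.0680794521·18.582 = TRY 53,587,041.42.
Swap to TRY now, deposit: 2,700,000·18.415·1.0472430137 = TRY 52,069,446.26.
The quoted forward overvalues CAD, so borrow TRY, buy CAD at spot, deposit the CAD at 9.90%, and sell the proceeds forward at 18.582.
Arbitrage profit = |53,587,041.42 − 52,069,446.26| = TRY 1,517,595.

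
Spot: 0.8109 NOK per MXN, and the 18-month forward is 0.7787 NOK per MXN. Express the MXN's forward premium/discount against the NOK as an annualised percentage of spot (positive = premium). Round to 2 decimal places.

-2.65%

T = 18/12 years.
(F − S)/S = (0.7787 − 0.8109)/0.8109 = -0.0397090.
Annualise by dividing by T: -0.0397090 / (18/12) = -0.026473 → -2.65%.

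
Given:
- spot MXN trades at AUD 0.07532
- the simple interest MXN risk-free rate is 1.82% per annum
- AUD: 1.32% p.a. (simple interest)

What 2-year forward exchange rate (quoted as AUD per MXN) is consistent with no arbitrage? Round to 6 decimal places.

T = 2 years.
Growth of 1 AUD over T: 1 + 0.0132×2 = 1.026400.
MXN growth factor: 1 + 0.0182×2 = 1.036400.
CIP: F = S · (grow AUD)/(grow MXN) = 0.07532 × 1.026400/1.036400 = 0.07459325 AUD per MXN.

0.074593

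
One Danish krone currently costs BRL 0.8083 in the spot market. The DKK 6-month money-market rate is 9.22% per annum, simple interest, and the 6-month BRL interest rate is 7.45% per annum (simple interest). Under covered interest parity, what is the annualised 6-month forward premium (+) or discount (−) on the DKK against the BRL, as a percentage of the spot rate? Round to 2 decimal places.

-1.69%

T = 6/12 years.
No-arbitrage forward: 0.8083 × 1.037250 / 1.046100 = 0.8014618 BRL/DKK.
(F − S)/S ÷ T = (0.8014618 − 0.8083)/0.8083/(6/12) = -0.016920 → -1.69%.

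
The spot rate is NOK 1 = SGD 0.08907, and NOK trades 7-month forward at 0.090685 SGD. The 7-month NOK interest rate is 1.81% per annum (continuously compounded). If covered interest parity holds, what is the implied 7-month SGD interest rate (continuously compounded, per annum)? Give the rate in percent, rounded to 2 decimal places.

4.89%

T = 7/12 years.
F/S = 0.090685/0.08907 = 1.0181318 = (growth of SGD) / (growth of NOK).
NOK growth factor: e^(0.0181×7/12) = 1.0106143.
So the SGD growth factor = 1.0289386.
Take logs: ln 1.0289386 / (7/12) = 0.048905, so 4.89%.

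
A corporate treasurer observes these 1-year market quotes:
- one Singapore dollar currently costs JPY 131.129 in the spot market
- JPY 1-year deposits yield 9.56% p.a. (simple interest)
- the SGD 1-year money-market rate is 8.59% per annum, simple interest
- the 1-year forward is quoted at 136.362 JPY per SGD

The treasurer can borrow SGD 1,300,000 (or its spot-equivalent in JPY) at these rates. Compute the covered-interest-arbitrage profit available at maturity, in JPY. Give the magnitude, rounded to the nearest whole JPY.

JPY 5,733,732

T = 1 year.
Invest the SGD and cover forward: 1,300,000 × 1.085900 × 136.362 = JPY 192,498,144.54.
Convert at spot and invest in JPY: 1,300,000 × 131.129 × 1.095600 = JPY 186,764,412.12.
The quoted forward overvalues SGD, so borrow JPY, buy SGD at spot, deposit the SGD at 8.59%, and sell the proceeds forward at 136.362.
Arbitrage profit = |192,498,144.54 − 186,764,412.12| = JPY 5,733,732.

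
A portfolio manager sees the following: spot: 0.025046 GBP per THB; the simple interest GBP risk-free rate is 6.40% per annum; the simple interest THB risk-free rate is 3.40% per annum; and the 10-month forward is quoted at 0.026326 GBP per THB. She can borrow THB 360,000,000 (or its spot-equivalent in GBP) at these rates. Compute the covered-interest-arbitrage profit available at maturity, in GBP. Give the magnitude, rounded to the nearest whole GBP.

GBP 248,442

T = 10/12 years.
Route A — deposit THB, sell forward: 360,000,000 × 1.028333333 × 0.026326 = GBP 9,745,885.20.
Route B — convert at spot, deposit GBP: 360,000,000 × 0.025046 × 1.053333333 = GBP 9,497,443.20.
The quoted forward overvalues THB, so borrow GBP, buy THB at spot, deposit the THB at 3.40%, and sell the proceeds forward at 0.026326.
Arbitrage profit = |9,745,885.20 − 9,497,443.20| = GBP 248,442.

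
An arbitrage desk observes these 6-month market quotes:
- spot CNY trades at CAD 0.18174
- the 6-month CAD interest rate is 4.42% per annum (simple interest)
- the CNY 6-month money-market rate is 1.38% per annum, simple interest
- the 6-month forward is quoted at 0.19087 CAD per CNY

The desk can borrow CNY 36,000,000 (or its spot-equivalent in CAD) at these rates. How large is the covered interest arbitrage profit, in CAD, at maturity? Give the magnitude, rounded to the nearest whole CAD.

CAD 231,500

T = 6/12 years.
Keep in CNY, deliver into the forward: 36,000,000·1.006900·0.19087 = CAD 6,918,732.11.
Swap to CAD now, deposit: 36,000,000·0.18174·1.022100 = CAD 6,687,232.34.
The quoted forward overvalues CNY, so borrow CAD, buy CNY at spot, deposit the CNY at 1.38%, and sell the proceeds forward at 0.19087.
The gap between the two covered legs is CAD 231,500.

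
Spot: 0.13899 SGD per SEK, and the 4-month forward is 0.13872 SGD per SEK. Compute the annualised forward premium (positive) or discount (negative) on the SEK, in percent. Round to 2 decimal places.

-0.58%

T = 4/12 years.
Period premium: (0.13872 − 0.13899)/0.13899 = -0.0019426.
×(1/T) gives -0.58% p.a.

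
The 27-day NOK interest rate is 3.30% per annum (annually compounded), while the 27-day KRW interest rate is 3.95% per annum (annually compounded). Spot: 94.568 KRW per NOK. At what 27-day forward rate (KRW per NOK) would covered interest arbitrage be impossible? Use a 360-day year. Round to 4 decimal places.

94.6125

T = 27/360 years.
KRW growth factor: (1 + 0.0395)^(27/360) = 1.00290971.
Growth of 1 NOK over T: (1 + 0.0330)^(27/360) = 1.00243801.
Forward (KRW per NOK) = 94.568 × 1.00290971 / 1.00243801 = 94.612499.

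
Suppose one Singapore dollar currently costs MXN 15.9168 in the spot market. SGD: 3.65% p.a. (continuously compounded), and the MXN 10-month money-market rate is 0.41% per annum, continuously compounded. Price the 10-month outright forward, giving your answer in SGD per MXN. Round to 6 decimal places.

T = 10/12 years.
Growth of 1 MXN over T: e^(0.0041×10/12) = 1.0034225.
SGD growth factor: e^(0.0365×10/12) = 1.030884.
So F = 15.9168 × 1.0034225 / 1.030884 = 15.49280 (MXN/SGD).
Quoted the other way: 1/15.49280 = 0.064546 SGD per MXN.

0.064546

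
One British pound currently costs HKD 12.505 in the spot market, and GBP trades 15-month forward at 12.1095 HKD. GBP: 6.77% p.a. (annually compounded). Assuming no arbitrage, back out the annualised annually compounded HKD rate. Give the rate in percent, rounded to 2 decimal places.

T = 15/12 years.
By CIP, F/S equals the HKD-to-GBP growth ratio: 12.1095/12.505 = 0.9683727.
The GBP side grows by (1 + 0.0677)^(15/12) = 1.0853294.
That pins the HKD growth at 1.0510034.
Annualise: 1.0510034^(12/15) − 1 = 0.040599 = 4.06%.

4.06%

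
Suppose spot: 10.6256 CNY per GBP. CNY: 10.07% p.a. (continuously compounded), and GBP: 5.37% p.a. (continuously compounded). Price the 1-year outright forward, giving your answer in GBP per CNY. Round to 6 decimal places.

0.089791

T = 1 year.
CNY growth factor: e^(0.1007×1) = 1.1059448.
GBP accumulates by e^(0.0537×1) = 1.055168.
Forward (CNY per GBP) = 10.6256 × 1.1059448 / 1.055168 = 11.13693.
Invert for GBP per CNY: 1 / 11.13693 = 0.089791.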